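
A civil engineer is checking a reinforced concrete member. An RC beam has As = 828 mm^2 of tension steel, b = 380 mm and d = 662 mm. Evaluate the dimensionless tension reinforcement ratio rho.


rho = As / (b * d)
= 828 / (380 * 662)
= 828 / 251560
= 0.003291 (dimensionless)

0.003291 (dimensionless)


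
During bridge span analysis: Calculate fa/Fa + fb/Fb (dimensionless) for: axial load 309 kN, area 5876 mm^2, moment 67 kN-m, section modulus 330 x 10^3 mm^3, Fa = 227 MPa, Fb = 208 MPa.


f_a = P / A = 309000.0 / 5876 = 52.5868 MPa
f_b = M / S = 67000000.0 / 330000.0 = 203.0303 MPa
Ratio = f_a / Fa + f_b / Fb
= 52.5868 / 227 + 203.0303 / 208
= 1.2078 (dimensionless)

1.2078 (dimensionless)


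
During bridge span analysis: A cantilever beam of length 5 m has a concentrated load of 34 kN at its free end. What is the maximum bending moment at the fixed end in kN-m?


For a cantilever with a point load at the free end:
M_max = P * L = 34 * 5 = 170 kN-m

170 kN-m


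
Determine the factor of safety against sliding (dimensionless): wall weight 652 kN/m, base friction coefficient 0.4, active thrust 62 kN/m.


Resisting force = mu * W = 0.4 * 652 = 260.8 kN/m
FOS = Resisting / Driving = 260.8 / 62
= 4.2065 (dimensionless)

4.2065 (dimensionless)


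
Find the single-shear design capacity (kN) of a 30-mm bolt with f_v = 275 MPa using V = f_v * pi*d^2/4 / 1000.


A = pi * d^2 / 4 = pi * 30^2 / 4 = 706.8583 mm^2
V = f_v * A / 1000 = 275 * 706.8583 / 1000
= 194.386 kN

194.386 kN


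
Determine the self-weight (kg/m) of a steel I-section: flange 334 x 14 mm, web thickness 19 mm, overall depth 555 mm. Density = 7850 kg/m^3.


A_flanges = 2 * 334 * 14 = 9352 mm^2
A_web = (555 - 2 * 14) * 19 = 10013 mm^2
A_total = 9352 + 10013 = 19365 mm^2 = 0.019365 m^2
Weight = rho * A = 7850 * 0.019365 = 152.0153 kg/m

152.0153 kg/m


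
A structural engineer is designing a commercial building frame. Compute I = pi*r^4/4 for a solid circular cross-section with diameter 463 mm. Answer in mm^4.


r = d / 2 = 463 / 2 = 231.5 mm
I = pi * r^4 / 4 = pi * 231.5^4 / 4
= 2255765045.89 mm^4

2255765045.89 mm^4


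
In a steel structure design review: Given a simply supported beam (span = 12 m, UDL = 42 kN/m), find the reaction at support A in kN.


Total load = w * L = 42 * 12 = 504 kN
By symmetry, each reaction R = total / 2 = 504 / 2 = 252.0 kN

252.0 kN


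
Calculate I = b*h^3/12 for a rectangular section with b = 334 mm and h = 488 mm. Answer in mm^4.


I = b * h^3 / 12
= 334 * 488^3 / 12
= 334 * 116214272 / 12
= 3234630570.67 mm^4

3234630570.67 mm^4


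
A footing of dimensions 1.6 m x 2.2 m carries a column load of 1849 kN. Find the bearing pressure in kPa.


A = 1.6 * 2.2 = 3.52 m^2
q = P / A = 1849 / 3.52
= 525.2841 kPa

525.2841 kPa


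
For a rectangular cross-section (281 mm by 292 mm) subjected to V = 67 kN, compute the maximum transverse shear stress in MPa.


A = b * h = 281 * 292 = 82052 mm^2
V = 67 kN = 67000.0 N
tau_max = 1.5 * V / A = 1.5 * 67000.0 / 82052
= 1.2248 MPa

1.2248 MPa


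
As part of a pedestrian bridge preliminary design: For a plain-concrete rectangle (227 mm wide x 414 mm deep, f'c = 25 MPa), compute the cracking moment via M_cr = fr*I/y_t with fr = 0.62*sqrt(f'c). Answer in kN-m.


fr = 0.62 * sqrt(25) = 0.62 * 5.0 = 3.1 MPa
I = 227 * 414^3 / 12 = 1342287774.0 mm^4
y_t = 207.0 mm
M_cr = fr * I / y_t = 3.1 * 1342287774.0 / 207.0 N-mm
= 20.1019 kN-m

20.1019 kN-m


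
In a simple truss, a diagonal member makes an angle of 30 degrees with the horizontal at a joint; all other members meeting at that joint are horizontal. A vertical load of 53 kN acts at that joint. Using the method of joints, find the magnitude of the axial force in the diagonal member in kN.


At the joint, only the diagonal has a vertical component, so vertical equilibrium gives:
F * sin(30) = 53
F = 53 / sin(30)
= 53 / 0.5
= 106.0 kN

106.0 kN


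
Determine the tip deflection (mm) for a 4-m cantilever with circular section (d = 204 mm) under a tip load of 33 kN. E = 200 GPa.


I = pi * d^4 / 64 = pi * 204^4 / 64 = 85014023.05 mm^4
L = 4000.0 mm, P = 33000.0 N, E = 200000.0 MPa
delta = P * L^3 / (3 * E * I)
= 33000.0 * 4000.0^3 / (3 * 200000.0 * 85014023.05)
= 41.4049 mm

41.4049 mm


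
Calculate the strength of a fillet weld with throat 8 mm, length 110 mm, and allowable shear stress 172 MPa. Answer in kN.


Strength = throat * length * allowable stress
= 8 * 110 * 172 N
= 151360 N
= 151.36 kN

151.36 kN


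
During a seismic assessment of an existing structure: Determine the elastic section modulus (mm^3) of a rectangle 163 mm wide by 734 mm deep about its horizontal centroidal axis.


S = b * h^2 / 6
= 163 * 734^2 / 6
= 163 * 538756 / 6
= 14636204.67 mm^3

14636204.67 mm^3


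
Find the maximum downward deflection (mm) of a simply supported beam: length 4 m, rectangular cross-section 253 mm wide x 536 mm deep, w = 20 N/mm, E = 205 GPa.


I = 253 * 536^3 / 12 = 3246636330.67 mm^4
L = 4000.0 mm, w = 20 N/mm, E = 205000.0 MPa
delta = 5 * w * L^4 / (384 * E * I)
= 5 * 20 * 4000.0^4 / (384 * 205000.0 * 3246636330.67)
= 0.1002 mm

0.1002 mm


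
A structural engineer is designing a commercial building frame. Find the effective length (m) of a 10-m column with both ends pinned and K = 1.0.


L_eff = K * L
= 1.0 * 10
= 10.0 m

10.0 m


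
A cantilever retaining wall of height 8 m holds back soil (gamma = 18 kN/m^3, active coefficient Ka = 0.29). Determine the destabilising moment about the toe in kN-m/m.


Pa = 0.5 * Ka * gamma * H^2
= 0.5 * 0.29 * 18 * 8^2
= 167.04 kN/m
Arm = H / 3 = 8 / 3 = 2.6667 m
Mo = Pa * arm = Pa * H / 3 = 167.04 * 8 / 3 = 445.44 kN-m/m

445.44 kN-m/m


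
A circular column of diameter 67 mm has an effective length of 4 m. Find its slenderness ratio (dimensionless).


Radius of gyration r = d / 4 = 67 / 4 = 16.75 mm
L_eff = 4000.0 mm
Slenderness ratio = L / r = 4000.0 / 16.75 = 238.81 (dimensionless)

238.81 (dimensionless)


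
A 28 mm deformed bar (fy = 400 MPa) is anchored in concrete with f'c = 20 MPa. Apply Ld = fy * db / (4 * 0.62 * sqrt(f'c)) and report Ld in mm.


Ld = (fy * db) / (4 * 0.62 * sqrt(f'c))
= (400 * 28) / (4 * 0.62 * sqrt(20))
= 11200 / 11.0909
= 1009.84 mm

1009.84 mm


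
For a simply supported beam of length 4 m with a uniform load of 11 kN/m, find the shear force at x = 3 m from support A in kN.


R_A = w * L / 2 = 11 * 4 / 2 = 22.0 kN
V(x) = R_A - w * x = 22.0 - 11 * 3
= -11.0 kN

-11.0 kN


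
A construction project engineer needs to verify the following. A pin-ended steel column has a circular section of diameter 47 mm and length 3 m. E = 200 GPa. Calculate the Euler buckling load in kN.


I = pi * d^4 / 64 = 239530.78 mm^4
L = 3000.0 mm
P_cr = pi^2 * E * I / L^2
= 9.8696 * 200000.0 * 239530.78 / 3000.0^2
= 52534.98 N = 52.535 kN

52.535 kN


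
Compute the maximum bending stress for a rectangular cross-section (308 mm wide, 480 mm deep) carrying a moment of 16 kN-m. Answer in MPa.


I = b * h^3 / 12 = 308 * 480^3 / 12 = 2838528000.0 mm^4
y = h / 2 = 480 / 2 = 240.0 mm
M = 16 kN-m = 16000000.0 N-mm
sigma = M * y / I = 16000000.0 * 240.0 / 2838528000.0
= 1.35 MPa

1.35 MPa


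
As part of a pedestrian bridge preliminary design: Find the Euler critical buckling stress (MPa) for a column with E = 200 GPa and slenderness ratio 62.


sigma_cr = pi^2 * E / lambda^2
= 9.8696 * 200000.0 / 62^2
= 9.8696 * 200000.0 / 3844
= 513.507 MPa

513.507 MPa


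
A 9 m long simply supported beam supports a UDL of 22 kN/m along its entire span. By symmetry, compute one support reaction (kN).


Total load = w * L = 22 * 9 = 198 kN
By symmetry, each reaction R = total / 2 = 198 / 2 = 99.0 kN

99.0 kN


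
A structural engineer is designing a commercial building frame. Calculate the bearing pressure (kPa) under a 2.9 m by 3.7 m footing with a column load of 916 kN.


A = 2.9 * 3.7 = 10.73 m^2
q = P / A = 916 / 10.73
= 85.3681 kPa

85.3681 kPa


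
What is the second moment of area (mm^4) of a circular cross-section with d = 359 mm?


r = d / 2 = 359 / 2 = 179.5 mm
I = pi * r^4 / 4 = pi * 179.5^4 / 4
= 815356791.54 mm^4

815356791.54 mm^4


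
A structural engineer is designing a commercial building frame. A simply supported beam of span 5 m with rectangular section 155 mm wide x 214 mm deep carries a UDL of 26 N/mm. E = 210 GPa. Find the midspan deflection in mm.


I = 155 * 214^3 / 12 = 126587776.67 mm^4
L = 5000.0 mm, w = 26 N/mm, E = 210000.0 MPa
delta = 5 * w * L^4 / (384 * E * I)
= 5 * 26 * 5000.0^4 / (384 * 210000.0 * 126587776.67)
= 7.9594 mm

7.9594 mm


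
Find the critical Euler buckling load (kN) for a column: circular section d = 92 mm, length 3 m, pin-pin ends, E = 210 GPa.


I = pi * d^4 / 64 = 3516585.72 mm^4
L = 3000.0 mm
P_cr = pi^2 * E * I / L^2
= 9.8696 * 210000.0 * 3516585.72 / 3000.0^2
= 809837.23 N = 809.8372 kN

809.8372 kN


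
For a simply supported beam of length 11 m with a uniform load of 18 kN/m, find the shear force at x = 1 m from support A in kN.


R_A = w * L / 2 = 18 * 11 / 2 = 99.0 kN
V(x) = R_A - w * x = 99.0 - 18 * 1
= 81.0 kN

81.0 kN


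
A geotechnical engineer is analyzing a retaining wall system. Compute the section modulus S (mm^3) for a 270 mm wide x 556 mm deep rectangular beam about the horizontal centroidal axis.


S = b * h^2 / 6
= 270 * 556^2 / 6
= 270 * 309136 / 6
= 13911120.0 mm^3

13911120.0 mm^3


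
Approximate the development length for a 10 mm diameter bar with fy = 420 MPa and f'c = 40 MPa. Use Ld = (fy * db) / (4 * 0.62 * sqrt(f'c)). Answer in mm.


Ld = (fy * db) / (4 * 0.62 * sqrt(f'c))
= (420 * 10) / (4 * 0.62 * sqrt(40))
= 4200 / 15.6849
= 267.77 mm

267.77 mm


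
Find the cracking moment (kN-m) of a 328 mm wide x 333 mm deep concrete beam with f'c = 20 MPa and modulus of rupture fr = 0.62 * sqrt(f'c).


fr = 0.62 * sqrt(20) = 0.62 * 4.4721 = 2.7727 MPa
I = 328 * 333^3 / 12 = 1009311678.0 mm^4
y_t = 166.5 mm
M_cr = fr * I / y_t = 2.7727 * 1009311678.0 / 166.5 N-mm
= 16.8081 kN-m

16.8081 kN-m


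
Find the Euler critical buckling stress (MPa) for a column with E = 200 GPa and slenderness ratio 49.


sigma_cr = pi^2 * E / lambda^2
= 9.8696 * 200000.0 / 49^2
= 9.8696 * 200000.0 / 2401
= 822.1245 MPa

822.1245 MPa


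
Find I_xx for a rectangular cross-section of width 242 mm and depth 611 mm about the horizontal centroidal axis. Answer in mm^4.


I = b * h^3 / 12
= 242 * 611^3 / 12
= 242 * 228099131 / 12
= 4599999141.83 mm^4

4599999141.83 mm^4


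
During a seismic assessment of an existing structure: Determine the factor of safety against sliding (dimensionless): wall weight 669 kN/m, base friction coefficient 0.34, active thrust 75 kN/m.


Resisting force = mu * W = 0.34 * 669 = 227.46 kN/m
FOS = Resisting / Driving = 227.46 / 75
= 3.0328 (dimensionless)

3.0328 (dimensionless)


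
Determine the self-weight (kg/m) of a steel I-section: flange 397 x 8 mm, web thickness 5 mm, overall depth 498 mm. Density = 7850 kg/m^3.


A_flanges = 2 * 397 * 8 = 6352 mm^2
A_web = (498 - 2 * 8) * 5 = 2410 mm^2
A_total = 6352 + 2410 = 8762 mm^2 = 0.008762 m^2
Weight = rho * A = 7850 * 0.008762 = 68.7817 kg/m

68.7817 kg/m


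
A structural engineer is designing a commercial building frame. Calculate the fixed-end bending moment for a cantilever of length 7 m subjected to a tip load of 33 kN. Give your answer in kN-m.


For a cantilever with a point load at the free end:
M_max = P * L = 33 * 7 = 231 kN-m

231 kN-m


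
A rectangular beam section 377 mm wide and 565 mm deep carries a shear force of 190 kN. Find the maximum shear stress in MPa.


A = b * h = 377 * 565 = 213005 mm^2
V = 190 kN = 190000.0 N
tau_max = 1.5 * V / A = 1.5 * 190000.0 / 213005
= 1.338 MPa

1.338 MPa


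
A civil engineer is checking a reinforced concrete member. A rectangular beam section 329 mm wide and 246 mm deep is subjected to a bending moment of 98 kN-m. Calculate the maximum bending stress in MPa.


I = b * h^3 / 12 = 329 * 246^3 / 12 = 408150162.0 mm^4
y = h / 2 = 246 / 2 = 123.0 mm
M = 98 kN-m = 98000000.0 N-mm
sigma = M * y / I = 98000000.0 * 123.0 / 408150162.0
= 29.53 MPa

29.53 MPa


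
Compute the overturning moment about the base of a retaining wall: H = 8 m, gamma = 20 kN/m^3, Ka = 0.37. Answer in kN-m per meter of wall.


Pa = 0.5 * Ka * gamma * H^2
= 0.5 * 0.37 * 20 * 8^2
= 236.8 kN/m
Arm = H / 3 = 8 / 3 = 2.6667 m
Mo = Pa * arm = Pa * H / 3 = 236.8 * 8 / 3 = 631.4667 kN-m/m

631.4667 kN-m/m


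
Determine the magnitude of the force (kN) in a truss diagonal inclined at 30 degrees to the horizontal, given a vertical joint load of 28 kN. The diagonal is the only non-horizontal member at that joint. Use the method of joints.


At the joint, only the diagonal has a vertical component, so vertical equilibrium gives:
F * sin(30) = 28
F = 28 / sin(30)
= 28 / 0.5
= 56.0 kN

56.0 kN


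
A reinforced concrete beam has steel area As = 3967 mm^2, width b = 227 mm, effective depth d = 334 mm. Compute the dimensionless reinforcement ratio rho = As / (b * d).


rho = As / (b * d)
= 3967 / (227 * 334)
= 3967 / 75818
= 0.052323 (dimensionless)

0.052323 (dimensionless)


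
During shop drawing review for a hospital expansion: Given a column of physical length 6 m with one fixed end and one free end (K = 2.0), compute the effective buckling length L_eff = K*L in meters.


L_eff = K * L
= 2.0 * 6
= 12.0 m

12.0 m


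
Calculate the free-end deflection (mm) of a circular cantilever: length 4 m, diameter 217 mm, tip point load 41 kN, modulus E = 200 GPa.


I = pi * d^4 / 64 = pi * 217^4 / 64 = 108845087.82 mm^4
L = 4000.0 mm, P = 41000.0 N, E = 200000.0 MPa
delta = P * L^3 / (3 * E * I)
= 41000.0 * 4000.0^3 / (3 * 200000.0 * 108845087.82)
= 40.1794 mm

40.1794 mm


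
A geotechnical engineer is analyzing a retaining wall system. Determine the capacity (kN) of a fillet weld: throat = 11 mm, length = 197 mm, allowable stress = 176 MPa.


Strength = throat * length * allowable stress
= 11 * 197 * 176 N
= 381392 N
= 381.39 kN

381.39 kN


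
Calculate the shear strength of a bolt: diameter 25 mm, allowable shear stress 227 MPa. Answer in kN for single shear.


A = pi * d^2 / 4 = pi * 25^2 / 4 = 490.8739 mm^2
V = f_v * A / 1000 = 227 * 490.8739 / 1000
= 111.4284 kN

111.4284 kN


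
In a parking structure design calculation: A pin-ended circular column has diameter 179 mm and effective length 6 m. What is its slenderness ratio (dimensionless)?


Radius of gyration r = d / 4 = 179 / 4 = 44.75 mm
L_eff = 6000.0 mm
Slenderness ratio = L / r = 6000.0 / 44.75 = 134.08 (dimensionless)

134.08 (dimensionless)


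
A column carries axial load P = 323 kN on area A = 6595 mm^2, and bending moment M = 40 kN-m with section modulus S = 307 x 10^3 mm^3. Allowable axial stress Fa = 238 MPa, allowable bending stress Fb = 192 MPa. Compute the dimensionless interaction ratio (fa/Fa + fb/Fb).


f_a = P / A = 323000.0 / 6595 = 48.9765 MPa
f_b = M / S = 40000000.0 / 307000.0 = 130.2932 MPa
Ratio = f_a / Fa + f_b / Fb
= 48.9765 / 238 + 130.2932 / 192
= 0.8844 (dimensionless)

0.8844 (dimensionless)


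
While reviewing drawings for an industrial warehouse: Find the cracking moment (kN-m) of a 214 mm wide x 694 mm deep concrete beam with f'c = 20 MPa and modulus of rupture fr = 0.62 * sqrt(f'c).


fr = 0.62 * sqrt(20) = 0.62 * 4.4721 = 2.7727 MPa
I = 214 * 694^3 / 12 = 5960887681.33 mm^4
y_t = 347.0 mm
M_cr = fr * I / y_t = 2.7727 * 5960887681.33 / 347.0 N-mm
= 47.6308 kN-m

47.6308 kN-m


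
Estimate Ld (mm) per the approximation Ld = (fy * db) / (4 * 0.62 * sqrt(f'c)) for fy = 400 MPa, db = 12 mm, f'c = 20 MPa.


Ld = (fy * db) / (4 * 0.62 * sqrt(f'c))
= (400 * 12) / (4 * 0.62 * sqrt(20))
= 4800 / 11.0909
= 432.79 mm

432.79 mm


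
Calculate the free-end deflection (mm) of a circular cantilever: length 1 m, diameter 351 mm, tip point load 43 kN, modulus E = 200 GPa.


I = pi * d^4 / 64 = pi * 351^4 / 64 = 745072208.91 mm^4
L = 1000.0 mm, P = 43000.0 N, E = 200000.0 MPa
delta = P * L^3 / (3 * E * I)
= 43000.0 * 1000.0^3 / (3 * 200000.0 * 745072208.91)
= 0.0962 mm

0.0962 mm


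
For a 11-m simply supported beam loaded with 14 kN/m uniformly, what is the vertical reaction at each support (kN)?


Total load = w * L = 14 * 11 = 154 kN
By symmetry, each reaction R = total / 2 = 154 / 2 = 77.0 kN

77.0 kN


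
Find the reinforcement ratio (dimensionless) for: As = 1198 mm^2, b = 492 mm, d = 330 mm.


rho = As / (b * d)
= 1198 / (492 * 330)
= 1198 / 162360
= 0.007379 (dimensionless)

0.007379 (dimensionless)


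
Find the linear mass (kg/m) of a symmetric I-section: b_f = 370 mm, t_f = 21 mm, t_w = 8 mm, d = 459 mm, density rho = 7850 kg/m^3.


A_flanges = 2 * 370 * 21 = 15540 mm^2
A_web = (459 - 2 * 21) * 8 = 3336 mm^2
A_total = 15540 + 3336 = 18876 mm^2 = 0.018876 m^2
Weight = rho * A = 7850 * 0.018876 = 148.1766 kg/m

148.1766 kg/m


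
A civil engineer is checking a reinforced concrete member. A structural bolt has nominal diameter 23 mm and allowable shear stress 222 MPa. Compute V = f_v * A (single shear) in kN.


A = pi * d^2 / 4 = pi * 23^2 / 4 = 415.4756 mm^2
V = f_v * A / 1000 = 222 * 415.4756 / 1000
= 92.2356 kN

92.2356 kN


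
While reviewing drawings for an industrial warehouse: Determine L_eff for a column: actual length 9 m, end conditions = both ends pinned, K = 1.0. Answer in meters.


L_eff = K * L
= 1.0 * 9
= 9.0 m

9.0 m


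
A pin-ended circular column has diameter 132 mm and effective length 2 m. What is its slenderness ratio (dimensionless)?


Radius of gyration r = d / 4 = 132 / 4 = 33.0 mm
L_eff = 2000.0 mm
Slenderness ratio = L / r = 2000.0 / 33.0 = 60.61 (dimensionless)

60.61 (dimensionless)


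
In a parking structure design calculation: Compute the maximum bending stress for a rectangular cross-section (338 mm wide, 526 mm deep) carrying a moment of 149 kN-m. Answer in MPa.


I = b * h^3 / 12 = 338 * 526^3 / 12 = 4099139390.67 mm^4
y = h / 2 = 526 / 2 = 263.0 mm
M = 149 kN-m = 149000000.0 N-mm
sigma = M * y / I = 149000000.0 * 263.0 / 4099139390.67
= 9.56 MPa

9.56 MPa


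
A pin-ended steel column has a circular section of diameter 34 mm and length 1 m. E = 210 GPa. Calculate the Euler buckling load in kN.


I = pi * d^4 / 64 = 65597.24 mm^4
L = 1000.0 mm
P_cr = pi^2 * E * I / L^2
= 9.8696 * 210000.0 * 65597.24 / 1000.0^2
= 135957.95 N = 135.9579 kN

135.9579 kN


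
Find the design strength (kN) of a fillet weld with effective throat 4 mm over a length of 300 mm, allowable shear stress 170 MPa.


Strength = throat * length * allowable stress
= 4 * 300 * 170 N
= 204000 N
= 204.0 kN

204.0 kN


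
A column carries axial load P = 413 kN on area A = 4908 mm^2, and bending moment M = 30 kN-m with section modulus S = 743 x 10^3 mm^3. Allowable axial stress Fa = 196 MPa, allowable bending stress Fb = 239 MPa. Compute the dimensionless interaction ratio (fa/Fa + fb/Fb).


f_a = P / A = 413000.0 / 4908 = 84.1483 MPa
f_b = M / S = 30000000.0 / 743000.0 = 40.3769 MPa
Ratio = f_a / Fa + f_b / Fb
= 84.1483 / 196 + 40.3769 / 239
= 0.5983 (dimensionless)

0.5983 (dimensionless)


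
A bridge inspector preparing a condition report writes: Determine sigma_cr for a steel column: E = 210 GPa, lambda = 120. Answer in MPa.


sigma_cr = pi^2 * E / lambda^2
= 9.8696 * 210000.0 / 120^2
= 9.8696 * 210000.0 / 14400
= 143.9317 MPa

143.9317 MPa


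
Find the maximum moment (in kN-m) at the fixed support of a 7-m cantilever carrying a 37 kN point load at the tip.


For a cantilever with a point load at the free end:
M_max = P * L = 37 * 7 = 259 kN-m

259 kN-m


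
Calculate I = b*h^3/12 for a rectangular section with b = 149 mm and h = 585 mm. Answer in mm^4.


I = b * h^3 / 12
= 149 * 585^3 / 12
= 149 * 200201625 / 12
= 2485836843.75 mm^4

2485836843.75 mm^4


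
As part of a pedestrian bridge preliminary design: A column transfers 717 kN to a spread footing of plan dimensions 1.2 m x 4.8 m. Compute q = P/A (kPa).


A = 1.2 * 4.8 = 5.76 m^2
q = P / A = 717 / 5.76
= 124.4792 kPa

124.4792 kPa


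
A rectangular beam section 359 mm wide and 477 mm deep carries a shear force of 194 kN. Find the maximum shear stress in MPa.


A = b * h = 359 * 477 = 171243 mm^2
V = 194 kN = 194000.0 N
tau_max = 1.5 * V / A = 1.5 * 194000.0 / 171243
= 1.6993 MPa

1.6993 MPa


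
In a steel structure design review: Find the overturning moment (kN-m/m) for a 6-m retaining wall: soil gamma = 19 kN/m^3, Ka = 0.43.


Pa = 0.5 * Ka * gamma * H^2
= 0.5 * 0.43 * 19 * 6^2
= 147.06 kN/m
Arm = H / 3 = 6 / 3 = 2.0 m
Mo = Pa * arm = Pa * H / 3 = 147.06 * 6 / 3 = 294.12 kN-m/m

294.12 kN-m/m


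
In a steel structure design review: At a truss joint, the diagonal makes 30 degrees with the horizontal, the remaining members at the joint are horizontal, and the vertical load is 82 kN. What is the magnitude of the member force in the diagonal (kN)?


At the joint, only the diagonal has a vertical component, so vertical equilibrium gives:
F * sin(30) = 82
F = 82 / sin(30)
= 82 / 0.5
= 164.0 kN

164.0 kN


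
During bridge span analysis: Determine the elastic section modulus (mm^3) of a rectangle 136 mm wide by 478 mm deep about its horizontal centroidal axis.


S = b * h^2 / 6
= 136 * 478^2 / 6
= 136 * 228484 / 6
= 5178970.67 mm^3

5178970.67 mm^3


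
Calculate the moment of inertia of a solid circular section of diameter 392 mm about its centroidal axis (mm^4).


r = d / 2 = 392 / 2 = 196.0 mm
I = pi * r^4 / 4 = pi * 196.0^4 / 4
= 1159082014.14 mm^4

1159082014.14 mm^4


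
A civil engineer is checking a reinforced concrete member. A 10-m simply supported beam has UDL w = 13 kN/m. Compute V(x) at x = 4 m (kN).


R_A = w * L / 2 = 13 * 10 / 2 = 65.0 kN
V(x) = R_A - w * x = 65.0 - 13 * 4
= 13.0 kN

13.0 kN


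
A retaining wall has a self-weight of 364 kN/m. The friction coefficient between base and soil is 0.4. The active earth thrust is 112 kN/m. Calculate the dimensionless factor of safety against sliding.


Resisting force = mu * W = 0.4 * 364 = 145.6 kN/m
FOS = Resisting / Driving = 145.6 / 112
= 1.3 (dimensionless)

1.3 (dimensionless)


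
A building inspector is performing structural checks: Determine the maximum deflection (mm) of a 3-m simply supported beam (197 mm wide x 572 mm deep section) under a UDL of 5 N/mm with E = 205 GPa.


I = 197 * 572^3 / 12 = 3072366821.33 mm^4
L = 3000.0 mm, w = 5 N/mm, E = 205000.0 MPa
delta = 5 * w * L^4 / (384 * E * I)
= 5 * 5 * 3000.0^4 / (384 * 205000.0 * 3072366821.33)
= 0.0084 mm

0.0084 mm


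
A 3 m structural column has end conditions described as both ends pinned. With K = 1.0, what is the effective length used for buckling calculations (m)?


L_eff = K * L
= 1.0 * 3
= 3.0 m

3.0 m


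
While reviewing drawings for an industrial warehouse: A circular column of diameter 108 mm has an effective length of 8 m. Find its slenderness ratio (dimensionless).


Radius of gyration r = d / 4 = 108 / 4 = 27.0 mm
L_eff = 8000.0 mm
Slenderness ratio = L / r = 8000.0 / 27.0 = 296.3 (dimensionless)

296.3 (dimensionless)


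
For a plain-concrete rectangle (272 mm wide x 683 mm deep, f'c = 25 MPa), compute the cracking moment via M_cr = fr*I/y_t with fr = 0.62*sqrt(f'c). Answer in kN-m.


fr = 0.62 * sqrt(25) = 0.62 * 5.0 = 3.1 MPa
I = 272 * 683^3 / 12 = 7221871705.33 mm^4
y_t = 341.5 mm
M_cr = fr * I / y_t = 3.1 * 7221871705.33 / 341.5 N-mm
= 65.5573 kN-m

65.5573 kN-m


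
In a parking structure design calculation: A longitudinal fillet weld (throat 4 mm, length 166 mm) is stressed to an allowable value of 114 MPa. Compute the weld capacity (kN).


Strength = throat * length * allowable stress
= 4 * 166 * 114 N
= 75696 N
= 75.7 kN

75.7 kN


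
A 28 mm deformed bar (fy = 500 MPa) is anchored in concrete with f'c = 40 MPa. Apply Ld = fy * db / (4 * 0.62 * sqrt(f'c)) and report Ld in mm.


Ld = (fy * db) / (4 * 0.62 * sqrt(f'c))
= (500 * 28) / (4 * 0.62 * sqrt(40))
= 14000 / 15.6849
= 892.58 mm

892.58 mm


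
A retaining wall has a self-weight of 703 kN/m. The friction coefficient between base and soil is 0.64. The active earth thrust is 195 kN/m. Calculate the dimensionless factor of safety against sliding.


Resisting force = mu * W = 0.64 * 703 = 449.92 kN/m
FOS = Resisting / Driving = 449.92 / 195
= 2.3073 (dimensionless)

2.3073 (dimensionless)


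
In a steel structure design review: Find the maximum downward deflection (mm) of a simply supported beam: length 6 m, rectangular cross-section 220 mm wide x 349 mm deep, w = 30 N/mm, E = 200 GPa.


I = 220 * 349^3 / 12 = 779323398.33 mm^4
L = 6000.0 mm, w = 30 N/mm, E = 200000.0 MPa
delta = 5 * w * L^4 / (384 * E * I)
= 5 * 30 * 6000.0^4 / (384 * 200000.0 * 779323398.33)
= 3.248 mm

3.248 mm


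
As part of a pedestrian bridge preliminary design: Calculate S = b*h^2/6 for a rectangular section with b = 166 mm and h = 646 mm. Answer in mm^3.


S = b * h^2 / 6
= 166 * 646^2 / 6
= 166 * 417316 / 6
= 11545742.67 mm^3

11545742.67 mm^3


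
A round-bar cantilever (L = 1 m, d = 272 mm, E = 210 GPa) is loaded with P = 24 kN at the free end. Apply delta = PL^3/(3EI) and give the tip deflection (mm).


I = pi * d^4 / 64 = pi * 272^4 / 64 = 268686295.06 mm^4
L = 1000.0 mm, P = 24000.0 N, E = 210000.0 MPa
delta = P * L^3 / (3 * E * I)
= 24000.0 * 1000.0^3 / (3 * 210000.0 * 268686295.06)
= 0.1418 mm

0.1418 mm


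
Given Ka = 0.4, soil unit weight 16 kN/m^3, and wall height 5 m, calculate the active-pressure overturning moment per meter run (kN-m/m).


Pa = 0.5 * Ka * gamma * H^2
= 0.5 * 0.4 * 16 * 5^2
= 80.0 kN/m
Arm = H / 3 = 5 / 3 = 1.6667 m
Mo = Pa * arm = Pa * H / 3 = 80.0 * 5 / 3 = 133.3333 kN-m/m

133.3333 kN-m/m


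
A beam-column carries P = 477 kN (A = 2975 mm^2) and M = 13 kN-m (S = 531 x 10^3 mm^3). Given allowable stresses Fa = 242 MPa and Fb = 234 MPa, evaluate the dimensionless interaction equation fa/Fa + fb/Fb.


f_a = P / A = 477000.0 / 2975 = 160.3361 MPa
f_b = M / S = 13000000.0 / 531000.0 = 24.4821 MPa
Ratio = f_a / Fa + f_b / Fb
= 160.3361 / 242 + 24.4821 / 234
= 0.7672 (dimensionless)

0.7672 (dimensionless)


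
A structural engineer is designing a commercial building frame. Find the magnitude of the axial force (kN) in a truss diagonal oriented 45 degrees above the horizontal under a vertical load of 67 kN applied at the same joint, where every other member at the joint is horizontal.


At the joint, only the diagonal has a vertical component, so vertical equilibrium gives:
F * sin(45) = 67
F = 67 / sin(45)
= 67 / 0.707107
= 94.75 kN

94.75 kN


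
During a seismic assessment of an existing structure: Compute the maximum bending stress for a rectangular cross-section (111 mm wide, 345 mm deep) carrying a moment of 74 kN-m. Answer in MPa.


I = b * h^3 / 12 = 111 * 345^3 / 12 = 379838531.25 mm^4
y = h / 2 = 345 / 2 = 172.5 mm
M = 74 kN-m = 74000000.0 N-mm
sigma = M * y / I = 74000000.0 * 172.5 / 379838531.25
= 33.61 MPa

33.61 MPa


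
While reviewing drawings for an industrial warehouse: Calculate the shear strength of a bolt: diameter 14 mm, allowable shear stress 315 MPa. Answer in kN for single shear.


A = pi * d^2 / 4 = pi * 14^2 / 4 = 153.938 mm^2
V = f_v * A / 1000 = 315 * 153.938 / 1000
= 48.4905 kN

48.4905 kN


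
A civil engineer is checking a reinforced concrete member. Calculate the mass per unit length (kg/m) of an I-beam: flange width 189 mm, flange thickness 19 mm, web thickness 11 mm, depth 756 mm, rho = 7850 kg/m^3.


A_flanges = 2 * 189 * 19 = 7182 mm^2
A_web = (756 - 2 * 19) * 11 = 7898 mm^2
A_total = 7182 + 7898 = 15080 mm^2 = 0.015080 m^2
Weight = rho * A = 7850 * 0.015080 = 118.378 kg/m

118.378 kg/m


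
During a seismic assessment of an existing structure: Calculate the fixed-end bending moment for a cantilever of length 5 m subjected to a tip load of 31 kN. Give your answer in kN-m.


For a cantilever with a point load at the free end:
M_max = P * L = 31 * 5 = 155 kN-m

155 kN-m


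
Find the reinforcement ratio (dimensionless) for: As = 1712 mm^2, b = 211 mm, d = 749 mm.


rho = As / (b * d)
= 1712 / (211 * 749)
= 1712 / 158039
= 0.010833 (dimensionless)

0.010833 (dimensionless)


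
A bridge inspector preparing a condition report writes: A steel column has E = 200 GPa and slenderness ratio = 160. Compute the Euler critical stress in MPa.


sigma_cr = pi^2 * E / lambda^2
= 9.8696 * 200000.0 / 160^2
= 9.8696 * 200000.0 / 25600
= 77.1063 MPa

77.1063 MPa


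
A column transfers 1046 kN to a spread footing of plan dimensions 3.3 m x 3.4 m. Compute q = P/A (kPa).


A = 3.3 * 3.4 = 11.22 m^2
q = P / A = 1046 / 11.22
= 93.2264 kPa

93.2264 kPa


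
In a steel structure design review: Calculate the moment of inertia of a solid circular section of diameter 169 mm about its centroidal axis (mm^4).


r = d / 2 = 169 / 2 = 84.5 mm
I = pi * r^4 / 4 = pi * 84.5^4 / 4
= 40042088.13 mm^4

40042088.13 mm^4


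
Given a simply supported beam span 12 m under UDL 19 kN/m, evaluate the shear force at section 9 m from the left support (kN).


R_A = w * L / 2 = 19 * 12 / 2 = 114.0 kN
V(x) = R_A - w * x = 114.0 - 19 * 9
= -57.0 kN

-57.0 kN


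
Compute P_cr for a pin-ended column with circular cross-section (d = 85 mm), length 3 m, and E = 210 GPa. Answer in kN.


I = pi * d^4 / 64 = 2562392.19 mm^4
L = 3000.0 mm
P_cr = pi^2 * E * I / L^2
= 9.8696 * 210000.0 * 2562392.19 / 3000.0^2
= 590095.27 N = 590.0953 kN

590.0953 kN


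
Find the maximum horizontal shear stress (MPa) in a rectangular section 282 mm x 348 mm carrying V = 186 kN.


A = b * h = 282 * 348 = 98136 mm^2
V = 186 kN = 186000.0 N
tau_max = 1.5 * V / A = 1.5 * 186000.0 / 98136
= 2.843 MPa

2.843 MPa


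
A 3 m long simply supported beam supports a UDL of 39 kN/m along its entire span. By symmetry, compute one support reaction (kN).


Total load = w * L = 39 * 3 = 117 kN
By symmetry, each reaction R = total / 2 = 117 / 2 = 58.5 kN

58.5 kN


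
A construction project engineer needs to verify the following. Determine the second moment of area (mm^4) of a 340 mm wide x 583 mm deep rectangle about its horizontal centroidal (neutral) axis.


I = b * h^3 / 12
= 340 * 583^3 / 12
= 340 * 198155287 / 12
= 5614399798.33 mm^4

5614399798.33 mm^4


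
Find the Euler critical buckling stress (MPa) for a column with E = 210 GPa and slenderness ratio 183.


sigma_cr = pi^2 * E / lambda^2
= 9.8696 * 210000.0 / 183^2
= 9.8696 * 210000.0 / 33489
= 61.8895 MPa

61.8895 MPa


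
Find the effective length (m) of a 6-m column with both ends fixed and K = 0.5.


L_eff = K * L
= 0.5 * 6
= 3.0 m

3.0 m


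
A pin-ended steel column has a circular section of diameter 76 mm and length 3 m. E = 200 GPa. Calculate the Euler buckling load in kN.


I = pi * d^4 / 64 = 1637661.98 mm^4
L = 3000.0 mm
P_cr = pi^2 * E * I / L^2
= 9.8696 * 200000.0 * 1637661.98 / 3000.0^2
= 359179.47 N = 359.1795 kN

359.1795 kN


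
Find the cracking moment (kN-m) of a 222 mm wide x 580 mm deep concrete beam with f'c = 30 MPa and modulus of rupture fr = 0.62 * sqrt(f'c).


fr = 0.62 * sqrt(30) = 0.62 * 5.4772 = 3.3959 MPa
I = 222 * 580^3 / 12 = 3609572000.0 mm^4
y_t = 290.0 mm
M_cr = fr * I / y_t = 3.3959 * 3609572000.0 / 290.0 N-mm
= 42.2678 kN-m

42.2678 kN-m


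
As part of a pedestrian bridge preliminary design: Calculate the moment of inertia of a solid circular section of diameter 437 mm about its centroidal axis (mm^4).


r = d / 2 = 437 / 2 = 218.5 mm
I = pi * r^4 / 4 = pi * 218.5^4 / 4
= 1790175654.29 mm^4

1790175654.29 mm^4


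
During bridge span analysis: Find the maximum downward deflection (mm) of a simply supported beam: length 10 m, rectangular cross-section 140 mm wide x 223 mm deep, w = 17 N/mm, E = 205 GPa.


I = 140 * 223^3 / 12 = 129378281.67 mm^4
L = 10000.0 mm, w = 17 N/mm, E = 205000.0 MPa
delta = 5 * w * L^4 / (384 * E * I)
= 5 * 17 * 10000.0^4 / (384 * 205000.0 * 129378281.67)
= 83.4589 mm

83.4589 mm


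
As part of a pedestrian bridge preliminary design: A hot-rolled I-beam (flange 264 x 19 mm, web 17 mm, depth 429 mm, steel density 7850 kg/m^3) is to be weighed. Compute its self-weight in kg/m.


A_flanges = 2 * 264 * 19 = 10032 mm^2
A_web = (429 - 2 * 19) * 17 = 6647 mm^2
A_total = 10032 + 6647 = 16679 mm^2 = 0.016679 m^2
Weight = rho * A = 7850 * 0.016679 = 130.9301 kg/m

130.9301 kg/m


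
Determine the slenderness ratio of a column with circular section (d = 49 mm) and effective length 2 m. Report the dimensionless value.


Radius of gyration r = d / 4 = 49 / 4 = 12.25 mm
L_eff = 2000.0 mm
Slenderness ratio = L / r = 2000.0 / 12.25 = 163.27 (dimensionless)

163.27 (dimensionless)


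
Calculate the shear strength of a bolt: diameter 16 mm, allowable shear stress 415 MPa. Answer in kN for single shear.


A = pi * d^2 / 4 = pi * 16^2 / 4 = 201.0619 mm^2
V = f_v * A / 1000 = 415 * 201.0619 / 1000
= 83.4407 kN

83.4407 kN


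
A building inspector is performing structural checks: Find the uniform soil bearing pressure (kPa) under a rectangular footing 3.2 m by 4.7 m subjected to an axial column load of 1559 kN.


A = 3.2 * 4.7 = 15.04 m^2
q = P / A = 1559 / 15.04
= 103.6569 kPa

103.6569 kPa


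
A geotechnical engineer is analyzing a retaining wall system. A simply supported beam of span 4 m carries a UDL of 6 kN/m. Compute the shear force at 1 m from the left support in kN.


R_A = w * L / 2 = 6 * 4 / 2 = 12.0 kN
V(x) = R_A - w * x = 12.0 - 6 * 1
= 6.0 kN

6.0 kN


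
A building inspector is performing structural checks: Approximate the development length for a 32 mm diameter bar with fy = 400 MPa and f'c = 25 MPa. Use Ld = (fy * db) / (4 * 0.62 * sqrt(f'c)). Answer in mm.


Ld = (fy * db) / (4 * 0.62 * sqrt(f'c))
= (400 * 32) / (4 * 0.62 * sqrt(25))
= 12800 / 12.4
= 1032.26 mm

1032.26 mm


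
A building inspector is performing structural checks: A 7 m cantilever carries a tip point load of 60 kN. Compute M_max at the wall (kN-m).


For a cantilever with a point load at the free end:
M_max = P * L = 60 * 7 = 420 kN-m

420 kN-m


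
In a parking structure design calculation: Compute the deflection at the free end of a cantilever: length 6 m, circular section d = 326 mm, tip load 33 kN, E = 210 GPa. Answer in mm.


I = pi * d^4 / 64 = pi * 326^4 / 64 = 554421800.61 mm^4
L = 6000.0 mm, P = 33000.0 N, E = 210000.0 MPa
delta = P * L^3 / (3 * E * I)
= 33000.0 * 6000.0^3 / (3 * 210000.0 * 554421800.61)
= 20.4074 mm

20.4074 mm


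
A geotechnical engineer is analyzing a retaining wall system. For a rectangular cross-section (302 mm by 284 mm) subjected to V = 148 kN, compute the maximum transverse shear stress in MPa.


A = b * h = 302 * 284 = 85768 mm^2
V = 148 kN = 148000.0 N
tau_max = 1.5 * V / A = 1.5 * 148000.0 / 85768
= 2.5884 MPa

2.5884 MPa


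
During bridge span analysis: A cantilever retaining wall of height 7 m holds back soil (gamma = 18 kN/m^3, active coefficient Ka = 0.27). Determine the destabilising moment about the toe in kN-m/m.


Pa = 0.5 * Ka * gamma * H^2
= 0.5 * 0.27 * 18 * 7^2
= 119.07 kN/m
Arm = H / 3 = 7 / 3 = 2.3333 m
Mo = Pa * arm = Pa * H / 3 = 119.07 * 7 / 3 = 277.83 kN-m/m

277.83 kN-m/m


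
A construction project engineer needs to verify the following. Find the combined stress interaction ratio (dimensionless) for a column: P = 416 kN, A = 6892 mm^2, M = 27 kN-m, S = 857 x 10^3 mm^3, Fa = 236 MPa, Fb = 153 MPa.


f_a = P / A = 416000.0 / 6892 = 60.3598 MPa
f_b = M / S = 27000000.0 / 857000.0 = 31.5053 MPa
Ratio = f_a / Fa + f_b / Fb
= 60.3598 / 236 + 31.5053 / 153
= 0.4617 (dimensionless)

0.4617 (dimensionless)


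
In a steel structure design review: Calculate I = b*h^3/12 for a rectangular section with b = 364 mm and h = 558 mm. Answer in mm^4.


I = b * h^3 / 12
= 364 * 558^3 / 12
= 364 * 173741112 / 12
= 5270147064.0 mm^4

5270147064.0 mm^4


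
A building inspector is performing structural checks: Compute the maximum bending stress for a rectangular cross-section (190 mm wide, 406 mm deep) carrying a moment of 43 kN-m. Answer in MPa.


I = b * h^3 / 12 = 190 * 406^3 / 12 = 1059620753.33 mm^4
y = h / 2 = 406 / 2 = 203.0 mm
M = 43 kN-m = 43000000.0 N-mm
sigma = M * y / I = 43000000.0 * 203.0 / 1059620753.33
= 8.24 MPa

8.24 MPa


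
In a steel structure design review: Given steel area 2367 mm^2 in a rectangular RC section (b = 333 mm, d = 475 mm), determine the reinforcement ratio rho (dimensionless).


rho = As / (b * d)
= 2367 / (333 * 475)
= 2367 / 158175
= 0.014964 (dimensionless)

0.014964 (dimensionless)


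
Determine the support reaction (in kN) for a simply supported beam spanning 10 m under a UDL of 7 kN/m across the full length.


Total load = w * L = 7 * 10 = 70 kN
By symmetry, each reaction R = total / 2 = 70 / 2 = 35.0 kN

35.0 kN


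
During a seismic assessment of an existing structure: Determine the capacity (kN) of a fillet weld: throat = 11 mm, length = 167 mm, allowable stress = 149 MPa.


Strength = throat * length * allowable stress
= 11 * 167 * 149 N
= 273713 N
= 273.71 kN

273.71 kN


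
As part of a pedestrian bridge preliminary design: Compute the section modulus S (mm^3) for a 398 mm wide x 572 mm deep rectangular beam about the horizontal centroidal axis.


S = b * h^2 / 6
= 398 * 572^2 / 6
= 398 * 327184 / 6
= 21703205.33 mm^3

21703205.33 mm^3


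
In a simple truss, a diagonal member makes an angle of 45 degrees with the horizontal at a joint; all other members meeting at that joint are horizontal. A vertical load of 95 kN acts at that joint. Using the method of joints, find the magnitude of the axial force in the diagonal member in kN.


At the joint, only the diagonal has a vertical component, so vertical equilibrium gives:
F * sin(45) = 95
F = 95 / sin(45)
= 95 / 0.707107
= 134.35 kN

134.35 kN


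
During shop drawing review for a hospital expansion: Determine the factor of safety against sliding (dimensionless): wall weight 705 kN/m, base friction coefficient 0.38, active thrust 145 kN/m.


Resisting force = mu * W = 0.38 * 705 = 267.9 kN/m
FOS = Resisting / Driving = 267.9 / 145
= 1.8476 (dimensionless)

1.8476 (dimensionless)


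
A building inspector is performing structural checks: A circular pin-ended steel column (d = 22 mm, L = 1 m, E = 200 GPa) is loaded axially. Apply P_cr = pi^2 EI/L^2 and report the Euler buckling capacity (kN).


I = pi * d^4 / 64 = 11499.01 mm^4
L = 1000.0 mm
P_cr = pi^2 * E * I / L^2
= 9.8696 * 200000.0 * 11499.01 / 1000.0^2
= 22698.14 N = 22.6981 kN

22.6981 kN


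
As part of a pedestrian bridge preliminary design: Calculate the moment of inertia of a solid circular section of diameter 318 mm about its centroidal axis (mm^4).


r = d / 2 = 318 / 2 = 159.0 mm
I = pi * r^4 / 4 = pi * 159.0^4 / 4
= 501970712.14 mm^4

501970712.14 mm^4


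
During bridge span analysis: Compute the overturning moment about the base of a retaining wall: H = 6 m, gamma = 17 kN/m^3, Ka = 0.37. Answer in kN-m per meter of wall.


Pa = 0.5 * Ka * gamma * H^2
= 0.5 * 0.37 * 17 * 6^2
= 113.22 kN/m
Arm = H / 3 = 6 / 3 = 2.0 m
Mo = Pa * arm = Pa * H / 3 = 113.22 * 6 / 3 = 226.44 kN-m/m

226.44 kN-m/m


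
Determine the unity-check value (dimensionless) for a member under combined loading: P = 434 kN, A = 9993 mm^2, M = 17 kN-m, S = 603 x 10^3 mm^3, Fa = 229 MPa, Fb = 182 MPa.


f_a = P / A = 434000.0 / 9993 = 43.4304 MPa
f_b = M / S = 17000000.0 / 603000.0 = 28.1924 MPa
Ratio = f_a / Fa + f_b / Fb
= 43.4304 / 229 + 28.1924 / 182
= 0.3446 (dimensionless)

0.3446 (dimensionless)


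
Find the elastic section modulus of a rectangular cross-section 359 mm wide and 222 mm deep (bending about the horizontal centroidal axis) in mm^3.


S = b * h^2 / 6
= 359 * 222^2 / 6
= 359 * 49284 / 6
= 2948826.0 mm^3

2948826.0 mm^3
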